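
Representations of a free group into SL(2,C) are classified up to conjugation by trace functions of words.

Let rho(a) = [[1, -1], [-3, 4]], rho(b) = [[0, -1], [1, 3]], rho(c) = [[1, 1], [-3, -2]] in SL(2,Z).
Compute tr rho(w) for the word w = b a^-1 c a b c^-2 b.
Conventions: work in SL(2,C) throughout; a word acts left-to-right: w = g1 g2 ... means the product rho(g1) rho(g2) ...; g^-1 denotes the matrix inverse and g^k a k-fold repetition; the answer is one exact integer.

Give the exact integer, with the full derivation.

rho(b) = [[0, -1], [1, 3]]
... * rho(a^-1) = [[4, 1], [3, 1]]  ->  [[-3, -1], [13, 4]]
... * rho(c) = [[1, 1], [-3, -2]]  ->  [[0, -1], [1, 5]]
... * rho(a) = [[1, -1], [-3, 4]]  ->  [[3, -4], [-14, 19]]
... * rho(b) = [[0, -1], [1, 3]]  ->  [[-4, -15], [19, 71]]
... * rho(c^-1) = [[-2, -1], [3, 1]]  ->  [[-37, -11], [175, 52]]
... * rho(c^-1) = [[-2, -1], [3, 1]]  ->  [[41, 26], [-194, -123]]
... * rho(b) = [[0, -1], [1, 3]]  ->  [[26, 37], [-123, -175]]
tr = 26 + -175 = -149

-149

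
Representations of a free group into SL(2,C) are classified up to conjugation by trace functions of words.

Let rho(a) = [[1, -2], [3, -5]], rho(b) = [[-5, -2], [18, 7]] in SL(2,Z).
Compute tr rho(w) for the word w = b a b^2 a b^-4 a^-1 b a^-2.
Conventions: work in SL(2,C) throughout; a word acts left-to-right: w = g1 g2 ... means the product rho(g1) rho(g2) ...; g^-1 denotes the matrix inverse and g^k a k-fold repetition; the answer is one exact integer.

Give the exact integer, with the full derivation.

1160121452

rho(b) = [[-5, -2], [18, 7]]
... * rho(a) = [[1, -2], [3, -5]]  ->  [[-11, 20], [39, -71]]
... * rho(b) = [[-5, -2], [18, 7]]  ->  [[415, 162], [-1473, -575]]
... * rho(b) = [[-5, -2], [18, 7]]  ->  [[841, 304], [-2985, -1079]]
... * rho(a) = [[1, -2], [3, -5]]  ->  [[1753, -3202], [-6222, 11365]]
... * rho(b^-1) = [[7, 2], [-18, -5]]  ->  [[69907, 19516], [-248124, -69269]]
... * rho(b^-1) = [[7, 2], [-18, -5]]  ->  [[138061, 42234], [-490026, -149903]]
... * rho(b^-1) = [[7, 2], [-18, -5]]  ->  [[206215, 64952], [-731928, -230537]]
... * rho(b^-1) = [[7, 2], [-18, -5]]  ->  [[274369, 87670], [-973830, -311171]]
... * rho(a^-1) = [[-5, 2], [-3, 1]]  ->  [[-1634855, 636408], [5802663, -2258831]]
... * rho(b) = [[-5, -2], [18, 7]]  ->  [[19629619, 7724566], [-69672273, -27417143]]
... * rho(a^-1) = [[-5, 2], [-3, 1]]  ->  [[-121321793, 46983804], [430612794, -166761689]]
... * rho(a^-1) = [[-5, 2], [-3, 1]]  ->  [[465657553, -195659782], [-1652778903, 694463899]]
tr = 465657553 + 694463899 = 1160121452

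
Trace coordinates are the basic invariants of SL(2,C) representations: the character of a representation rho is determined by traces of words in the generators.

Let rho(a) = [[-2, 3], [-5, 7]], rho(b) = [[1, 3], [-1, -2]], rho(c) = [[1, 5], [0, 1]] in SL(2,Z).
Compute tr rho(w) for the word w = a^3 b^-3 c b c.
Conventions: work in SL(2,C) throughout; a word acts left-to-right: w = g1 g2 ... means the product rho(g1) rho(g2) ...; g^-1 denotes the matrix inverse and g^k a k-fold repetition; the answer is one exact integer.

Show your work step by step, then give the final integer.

rho(a) = [[-2, 3], [-5, 7]]
... * rho(a) = [[-2, 3], [-5, 7]]  ->  [[-11, 15], [-25, 34]]
... * rho(a) = [[-2, 3], [-5, 7]]  ->  [[-53, 72], [-120, 163]]
... * rho(b^-1) = [[-2, -3], [1, 1]]  ->  [[178, 231], [403, 523]]
... * rho(b^-1) = [[-2, -3], [1, 1]]  ->  [[-125, -303], [-283, -686]]
... * rho(b^-1) = [[-2, -3], [1, 1]]  ->  [[-53, 72], [-120, 163]]
... * rho(c) = [[1, 5], [0, 1]]  ->  [[-53, -193], [-120, -437]]
... * rho(b) = [[1, 3], [-1, -2]]  ->  [[140, 227], [317, 514]]
... * rho(c) = [[1, 5], [0, 1]]  ->  [[140, 927], [317, 2099]]
tr = 140 + 2099 = 2239

2239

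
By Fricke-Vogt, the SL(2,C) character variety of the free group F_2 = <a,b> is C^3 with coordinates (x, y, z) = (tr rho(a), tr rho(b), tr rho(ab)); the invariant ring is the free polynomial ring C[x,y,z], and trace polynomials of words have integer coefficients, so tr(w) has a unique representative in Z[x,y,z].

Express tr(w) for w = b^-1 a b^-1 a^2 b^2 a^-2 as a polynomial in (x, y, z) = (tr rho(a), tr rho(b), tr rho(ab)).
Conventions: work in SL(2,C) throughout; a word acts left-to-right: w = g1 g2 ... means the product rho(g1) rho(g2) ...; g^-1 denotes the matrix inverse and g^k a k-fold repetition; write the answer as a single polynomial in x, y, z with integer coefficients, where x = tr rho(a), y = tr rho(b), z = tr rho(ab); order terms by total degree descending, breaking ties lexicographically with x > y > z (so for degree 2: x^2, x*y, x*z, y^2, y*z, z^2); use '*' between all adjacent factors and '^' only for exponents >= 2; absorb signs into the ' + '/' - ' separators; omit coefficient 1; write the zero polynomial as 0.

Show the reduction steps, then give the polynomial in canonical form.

-x^4*y^3*z + x^5*y^2 + x^3*y^4 + 2*x^3*y^2*z^2 - x^4*y*z - x^2*y^3*z - x^2*y*z^3 - 4*x^3*y^2 + 4*x^2*y*z + x

trace(a^2 b) = trace(a) trace(b a) - trace(b)   [square of a] = x*z - y
next, trace(a^2) = trace(a) trace(a) - trace(1)   [square of a] = x^2 - 2
and trace(a b^2 a) = trace(b) trace(a^2 b) - trace(a^2)   [square of b] = x*y*z - x^2 - y^2 + 2
next, trace(a b^2) = trace(b) trace(a b) - trace(a)   [square of b] = y*z - x
and trace(a^2 b^2 a) = trace(a) trace(a b^2 a) - trace(a b^2)   [square of a] = x^2*y*z - x^3 - x*y^2 - y*z + 3*x
trace(b a b a) = trace(a b) trace(a b) - trace(1)   [split at a repeated a] = z^2 - 2
and trace(a b a^2 b) = trace(a) trace(b a b a) - trace(b a b)   [square of a] = x*z^2 - y*z - x
trace(a b a^2) = trace(a) trace(a b a) - trace(a b)   [square of a] = x^2*z - x*y - z
and trace(a^2 b^2 a b) = trace(b) trace(a b a^2 b) - trace(a b a^2)   [square of b] = x*y*z^2 - x^2*z - y^2*z + z
trace(b^-1 a^2 b^2 a) = trace(a^2 b^2 a) trace(b) - trace(a^2 b^2 a b)   [inverse elimination on b] = x^2*y^2*z - x^3*y - x*y^3 - x*y*z^2 + x^2*z + 3*x*y - z
next, trace(b^-1 a^2 b^2 a^-1) = trace(b^-1 a^2 b^2) trace(a) - trace(b^-1 a^2 b^2 a)   [inverse elimination on a] = -x^2*y^2*z + x^3*y + x*y^3 + x*y*z^2 - 4*x*y + z
trace(a b^3 a) = trace(b) trace(a^2 b^2) - trace(a^2 b)   [square of b] = x*y^2*z - x^2*y - y^3 - x*z + 3*y
next, trace(a b^3) = trace(b) trace(a b^2) - trace(a b)   [square of b] = y^2*z - x*y - z
and trace(a^2 b^3 a) = trace(a) trace(a b^3 a) - trace(a b^3)   [square of a] = x^2*y^2*z - x^3*y - x*y^3 - x^2*z - y^2*z + 4*x*y + z
trace(a^2 b^3 a b) = trace(b) trace(a b a^2 b^2) - trace(a b a^2 b)   [square of b] = x*y^2*z^2 - x^2*y*z - y^3*z - x*z^2 + 2*y*z + x
trace(b a b^-1 a^2 b^2) = trace(a^2 b^3 a) trace(b) - trace(a^2 b^3 a b)   [inverse elimination on b] = x^2*y^3*z - x^3*y^2 - x*y^4 - x*y^2*z^2 + 4*x*y^2 + x*z^2 - y*z - x
next, trace(a b^2 a b) = trace(b) trace(a b a b) - trace(a b a)   [square of b] = y*z^2 - x*z - y
and trace(a^2 b^2 a b a) = trace(a) trace(a b^2 a b a) - trace(a b^2 a b)   [square of a] = x^2*y*z^2 - x^3*z - x*y^2*z - y*z^2 + 2*x*z + y
trace(a b a b a b) = trace(b a b a) trace(b a) - trace(a b)   [split at a repeated b] = z^3 - 3*z
next, trace(b^2 a b a b a) = trace(b) trace(a b a b a b) - trace(a b a b a)   [square of b] = y*z^3 - x*z^2 - 2*y*z + x
next, trace(b^2 a b a b) = trace(b) trace(b a b a b) - trace(b a b a)   [square of b] = y^2*z^2 - x*y*z - y^2 - z^2 + 2
trace(a^2 b^2 a b a b) = trace(a) trace(b^2 a b a b a) - trace(b^2 a b a b)   [square of a] = x*y*z^3 - x^2*z^2 - y^2*z^2 - x*y*z + x^2 + y^2 + z^2 - 2
trace(b a b^-1 a^2 b^2 a) = trace(a^2 b^2 a b a) trace(b) - trace(a^2 b^2 a b a b)   [inverse elimination on b] = x^2*y^2*z^2 - x^3*y*z - x*y^3*z - x*y*z^3 + x^2*z^2 + 3*x*y*z - x^2 - z^2 + 2
and trace(b a b^-1 a^2 b^2 a^-1) = trace(b a b^-1 a^2 b^2) trace(a) - trace(b a b^-1 a^2 b^2 a)   [inverse elimination on a] = x^3*y^3*z - x^4*y^2 - x^2*y^4 - 2*x^2*y^2*z^2 + x^3*y*z + x*y^3*z + x*y*z^3 + 4*x^2*y^2 - 4*x*y*z + z^2 - 2
trace(a b^-1 a^2 b^2 a^-2 b) = trace(b a b^-1 a^2 b^2 a^-1) trace(a) - trace(b a b^-1 a^2 b^2)   [inverse elimination on a] = x^4*y^3*z - x^5*y^2 - x^3*y^4 - 2*x^3*y^2*z^2 + x^4*y*z + x^2*y*z^3 + 5*x^3*y^2 + x*y^4 + x*y^2*z^2 - 4*x^2*y*z - 4*x*y^2 + y*z - x
trace(b^-1 a b^-1 a^2 b^2 a^-2) = trace(a b^-1 a^2 b^2 a^-2) trace(b) - trace(a b^-1 a^2 b^2 a^-2 b)   [inverse elimination on b] = -x^4*y^3*z + x^5*y^2 + x^3*y^4 + 2*x^3*y^2*z^2 - x^4*y*z - x^2*y^3*z - x^2*y*z^3 - 4*x^3*y^2 + 4*x^2*y*z + x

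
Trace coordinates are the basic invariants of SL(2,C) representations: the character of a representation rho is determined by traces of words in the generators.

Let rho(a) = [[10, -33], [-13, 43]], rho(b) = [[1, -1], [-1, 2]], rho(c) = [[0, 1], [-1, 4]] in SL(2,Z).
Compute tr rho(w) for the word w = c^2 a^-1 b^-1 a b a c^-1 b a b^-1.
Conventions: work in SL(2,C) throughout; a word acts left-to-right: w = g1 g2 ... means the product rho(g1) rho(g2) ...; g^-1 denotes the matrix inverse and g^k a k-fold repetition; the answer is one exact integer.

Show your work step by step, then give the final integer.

rho(c) = [[0, 1], [-1, 4]]
... * rho(c) = [[0, 1], [-1, 4]]  ->  [[-1, 4], [-4, 15]]
... * rho(a^-1) = [[43, 33], [13, 10]]  ->  [[9, 7], [23, 18]]
... * rho(b^-1) = [[2, 1], [1, 1]]  ->  [[25, 16], [64, 41]]
... * rho(a) = [[10, -33], [-13, 43]]  ->  [[42, -137], [107, -349]]
... * rho(b) = [[1, -1], [-1, 2]]  ->  [[179, -316], [456, -805]]
... * rho(a) = [[10, -33], [-13, 43]]  ->  [[5898, -19495], [15025, -49663]]
... * rho(c^-1) = [[4, -1], [1, 0]]  ->  [[4097, -5898], [10437, -15025]]
... * rho(b) = [[1, -1], [-1, 2]]  ->  [[9995, -15893], [25462, -40487]]
... * rho(a) = [[10, -33], [-13, 43]]  ->  [[306559, -1013234], [780951, -2581187]]
... * rho(b^-1) = [[2, 1], [1, 1]]  ->  [[-400116, -706675], [-1019285, -1800236]]
tr = -400116 + -1800236 = -2200352

-2200352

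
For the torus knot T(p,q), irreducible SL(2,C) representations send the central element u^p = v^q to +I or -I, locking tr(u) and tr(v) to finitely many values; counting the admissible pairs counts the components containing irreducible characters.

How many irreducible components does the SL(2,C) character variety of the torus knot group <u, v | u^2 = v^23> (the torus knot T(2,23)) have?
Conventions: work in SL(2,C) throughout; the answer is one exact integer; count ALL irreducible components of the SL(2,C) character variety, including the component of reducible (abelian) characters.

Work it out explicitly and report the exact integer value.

12

In the torus knot group T(2,23), u^2 = v^23 is central, so an irreducible representation sends it to +I or -I (Schur).
This locks tr(u) to 2*cos(pi*alpha/2), alpha in 1..1, and tr(v) to 2*cos(pi*beta/23), beta in 1..22, on each component of irreducible characters.
Consistency of u^2 = (-1)^alpha I with v^23 = (-1)^beta I forces alpha = beta (mod 2).
Enumerate parity-matched pairs: 1*11 odd-odd plus 0*11 even-even gives 11.
components with irreducible characters: 11; plus the single component of reducible (abelian) characters: total 12.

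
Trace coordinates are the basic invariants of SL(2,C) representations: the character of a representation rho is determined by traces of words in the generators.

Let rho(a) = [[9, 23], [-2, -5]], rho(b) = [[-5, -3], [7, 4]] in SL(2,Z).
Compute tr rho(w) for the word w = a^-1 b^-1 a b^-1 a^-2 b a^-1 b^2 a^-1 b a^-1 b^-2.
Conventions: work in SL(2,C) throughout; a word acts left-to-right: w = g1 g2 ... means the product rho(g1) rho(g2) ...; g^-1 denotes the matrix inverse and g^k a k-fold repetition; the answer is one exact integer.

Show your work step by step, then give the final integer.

5259755288774

rho(a^-1) = [[-5, -23], [2, 9]]
... * rho(b^-1) = [[4, 3], [-7, -5]]  ->  [[141, 100], [-55, -39]]
... * rho(a) = [[9, 23], [-2, -5]]  ->  [[1069, 2743], [-417, -1070]]
... * rho(b^-1) = [[4, 3], [-7, -5]]  ->  [[-14925, -10508], [5822, 4099]]
... * rho(a^-1) = [[-5, -23], [2, 9]]  ->  [[53609, 248703], [-20912, -97015]]
... * rho(a^-1) = [[-5, -23], [2, 9]]  ->  [[229361, 1005320], [-89470, -392159]]
... * rho(b) = [[-5, -3], [7, 4]]  ->  [[5890435, 3333197], [-2297763, -1300226]]
... * rho(a^-1) = [[-5, -23], [2, 9]]  ->  [[-22785781, -105481232], [8888363, 41146515]]
... * rho(b) = [[-5, -3], [7, 4]]  ->  [[-624439719, -353567585], [243583790, 137920971]]
... * rho(b) = [[-5, -3], [7, 4]]  ->  [[647225500, 459048817], [-252472153, -179067486]]
... * rho(a^-1) = [[-5, -23], [2, 9]]  ->  [[-2318029866, -10754747147], [904225793, 4195252145]]
... * rho(b) = [[-5, -3], [7, 4]]  ->  [[-63693080699, -36064898990], [24845636050, 14068331201]]
... * rho(a^-1) = [[-5, -23], [2, 9]]  ->  [[246335605515, 1140356765167], [-96091517848, -444834648341]]
... * rho(b^-1) = [[4, 3], [-7, -5]]  ->  [[-6997154934109, -4962777009290], [2729476466995, 1935898688161]]
... * rho(b^-1) = [[4, 3], [-7, -5]]  ->  [[6750819328594, 3822420244123], [-2633384949147, -1491064039820]]
tr = 6750819328594 + -1491064039820 = 5259755288774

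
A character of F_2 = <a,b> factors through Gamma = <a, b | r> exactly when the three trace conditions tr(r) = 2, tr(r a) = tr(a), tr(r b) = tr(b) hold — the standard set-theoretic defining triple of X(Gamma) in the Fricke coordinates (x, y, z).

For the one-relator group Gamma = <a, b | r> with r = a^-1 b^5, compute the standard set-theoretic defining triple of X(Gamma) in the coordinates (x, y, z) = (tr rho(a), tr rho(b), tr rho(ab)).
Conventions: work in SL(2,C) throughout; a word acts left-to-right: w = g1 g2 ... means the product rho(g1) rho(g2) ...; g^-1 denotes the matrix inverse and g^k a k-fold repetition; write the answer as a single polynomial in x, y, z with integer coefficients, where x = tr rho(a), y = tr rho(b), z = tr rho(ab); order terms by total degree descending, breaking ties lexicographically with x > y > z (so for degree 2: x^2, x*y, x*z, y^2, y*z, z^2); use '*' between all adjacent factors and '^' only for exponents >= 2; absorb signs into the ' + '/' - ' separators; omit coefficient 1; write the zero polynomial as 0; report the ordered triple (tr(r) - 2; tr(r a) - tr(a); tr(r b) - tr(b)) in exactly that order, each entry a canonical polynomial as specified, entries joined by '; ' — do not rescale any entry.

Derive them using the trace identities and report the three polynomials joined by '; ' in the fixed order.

x*y^5 - y^4*z - 4*x*y^3 + 3*y^2*z + 3*x*y - z - 2; y^5 - 5*y^3 - x + 5*y; x*y^6 - y^5*z - 5*x*y^4 + 4*y^3*z + 6*x*y^2 - 3*y*z - x - y

trace(b^2) = trace(b) * trace(b) - trace(1)   [square of b] = y^2 - 2
trace(b^3) = trace(b) * trace(b^2) - trace(b)   [square of b] = y^3 - 3*y
apply: trace(b^4) = trace(b) * trace(b^3) - trace(b^2)   [square of b] = y^4 - 4*y^2 + 2
apply: trace(b^5) = trace(b) * trace(b^4) - trace(b^3)   [square of b] = y^5 - 5*y^3 + 5*y
trace(b a b) = trace(b) * trace(a b) - trace(a)   [square of b] = y*z - x
trace(a b^3) = trace(b) * trace(b a b) - trace(b a)   [square of b] = y^2*z - x*y - z
apply: trace(a b^4) = trace(b) * trace(a b^3) - trace(a b^2)   [square of b] = y^3*z - x*y^2 - 2*y*z + x
trace(b^5 a) = trace(b) * trace(a b^4) - trace(a b^3)   [square of b] = y^4*z - x*y^3 - 3*y^2*z + 2*x*y + z
trace(a^-1 b^5) = trace(b^5) * trace(a) - trace(b^5 a)   [inverse elimination on a] = x*y^5 - y^4*z - 4*x*y^3 + 3*y^2*z + 3*x*y - z
trace(b^6) = trace(b) * trace(b^5) - trace(b^4) = y^6 - 6*y^4 + 9*y^2 - 2
trace(b^6 a) = trace(b) * trace(a b^5) - trace(a b^4) = y^5*z - x*y^4 - 4*y^3*z + 3*x*y^2 + 3*y*z - x
apply: trace(a^-1 b^6) = trace(b^6) * trace(a) - trace(b^6 a) = x*y^6 - y^5*z - 5*x*y^4 + 4*y^3*z + 6*x*y^2 - 3*y*z - x
assemble the triple (trace(r) - 2; trace(r a) - x; trace(r b) - y)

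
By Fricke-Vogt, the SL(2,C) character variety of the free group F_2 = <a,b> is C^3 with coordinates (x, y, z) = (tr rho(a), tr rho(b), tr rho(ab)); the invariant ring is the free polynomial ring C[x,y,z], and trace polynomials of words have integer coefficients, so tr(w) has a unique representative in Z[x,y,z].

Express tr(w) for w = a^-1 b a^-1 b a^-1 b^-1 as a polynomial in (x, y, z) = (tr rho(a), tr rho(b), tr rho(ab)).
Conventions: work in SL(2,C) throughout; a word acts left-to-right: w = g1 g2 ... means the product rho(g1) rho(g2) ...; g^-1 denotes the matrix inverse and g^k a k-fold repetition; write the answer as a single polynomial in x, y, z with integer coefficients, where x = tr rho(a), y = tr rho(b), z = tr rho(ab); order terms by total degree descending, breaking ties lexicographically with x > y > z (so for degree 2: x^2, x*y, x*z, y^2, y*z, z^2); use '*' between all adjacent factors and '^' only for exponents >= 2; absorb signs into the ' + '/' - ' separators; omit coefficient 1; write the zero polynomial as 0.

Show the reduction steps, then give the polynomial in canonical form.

tr(b^2) = tr(b)*tr(b) - tr(1)  (reduce the b square) = y^2 - 2
tr(b^2 a) = tr(b)*tr(a b) - tr(a)  (reduce the b square) = y*z - x
tr(b^2 a^-1) = tr(b^2)*tr(a) - tr(b^2 a)  (eliminate a^-1) = x*y^2 - y*z - x
tr(b a^-2 b) = tr(b^2 a^-1)*tr(a) - tr(b^2)  (eliminate a^-1) = x^2*y^2 - x*y*z - x^2 - y^2 + 2
tr(b a b a) = tr(b a)*tr(b a) - tr(1)  (split on b) = z^2 - 2
tr(a^-1 b a b) = tr(b a b)*tr(a) - tr(b a b a)  (eliminate a^-1) = x*y*z - x^2 - z^2 + 2
tr(b a^-2 b a) = tr(a^-1 b a b)*tr(a) - tr(a^-1 b a b a)  (eliminate a^-1) = x^2*y*z - x^3 - x*z^2 - y*z + 3*x
tr(a^-1 b a^-1 b a^-1) = tr(b a^-2 b)*tr(a) - tr(b a^-2 b a)  (eliminate a^-1) = x^3*y^2 - 2*x^2*y*z - x*y^2 + x*z^2 + y*z - x
tr(b^3) = tr(b)*tr(b^2) - tr(b)  (reduce the b square) = y^3 - 3*y
tr(b^3 a) = tr(b)*tr(a b^2) - tr(a b)  (reduce the b square) = y^2*z - x*y - z
tr(b^2 a^-1 b) = tr(b^3)*tr(a) - tr(b^3 a)  (eliminate a^-1) = x*y^3 - y^2*z - 2*x*y + z
tr(a b a) = tr(a)*tr(b a) - tr(b)  (reduce the a square) = x*z - y
tr(b a b^2 a) = tr(b)*tr(a b a b) - tr(a b a)  (reduce the b square) = y*z^2 - x*z - y
tr(b^2 a^-1 b a) = tr(b a b^2)*tr(a) - tr(b a b^2 a)  (eliminate a^-1) = x*y^2*z - x^2*y - y*z^2 + y
tr(b a^-1 b a^-1 b) = tr(b^2 a^-1 b)*tr(a) - tr(b^2 a^-1 b a)  (eliminate a^-1) = x^2*y^3 - 2*x*y^2*z - x^2*y + y*z^2 + x*z - y
tr(b a b a^-1 b) = tr(b^2 a b)*tr(a) - tr(b^2 a b a)  (eliminate a^-1) = x*y^2*z - x^2*y - y*z^2 + y
tr(b a b a b a) = tr(a b a b)*tr(a b) - tr(b a)  (split on a) = z^3 - 3*z
tr(b a b a^-1 b a) = tr(b a b a b)*tr(a) - tr(b a b a b a)  (eliminate a^-1) = x*y*z^2 - x^2*z - z^3 - x*y + 3*z
tr(b a^-1 b a^-1 b a) = tr(b a b a^-1 b)*tr(a) - tr(b a b a^-1 b a)  (eliminate a^-1) = x^2*y^2*z - x^3*y - 2*x*y*z^2 + x^2*z + z^3 + 2*x*y - 3*z
tr(a^-1 b a^-1 b a^-1 b) = tr(b a^-1 b a^-1 b)*tr(a) - tr(b a^-1 b a^-1 b a)  (eliminate a^-1) = x^3*y^3 - 3*x^2*y^2*z + 3*x*y*z^2 - z^3 - 3*x*y + 3*z
tr(a^-1 b a^-1 b a^-1 b^-1) = tr(a^-1 b a^-1 b a^-1)*tr(b) - tr(a^-1 b a^-1 b a^-1 b)  (eliminate b^-1) = x^2*y^2*z - x*y^3 - 2*x*y*z^2 + y^2*z + z^3 + 2*x*y - 3*z

x^2*y^2*z - x*y^3 - 2*x*y*z^2 + y^2*z + z^3 + 2*x*y - 3*z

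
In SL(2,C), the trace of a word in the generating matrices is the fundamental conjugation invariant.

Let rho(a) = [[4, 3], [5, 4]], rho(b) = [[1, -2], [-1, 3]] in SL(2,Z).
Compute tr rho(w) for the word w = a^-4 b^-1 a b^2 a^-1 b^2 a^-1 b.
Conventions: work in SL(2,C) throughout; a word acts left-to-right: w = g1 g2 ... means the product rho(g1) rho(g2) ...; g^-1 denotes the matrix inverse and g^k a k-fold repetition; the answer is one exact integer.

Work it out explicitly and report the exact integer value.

-62657712

rho(a^-1) = [[4, -3], [-5, 4]]
... * rho(a^-1) = [[4, -3], [-5, 4]]  ->  [[31, -24], [-40, 31]]
... * rho(a^-1) = [[4, -3], [-5, 4]]  ->  [[244, -189], [-315, 244]]
... * rho(a^-1) = [[4, -3], [-5, 4]]  ->  [[1921, -1488], [-2480, 1921]]
... * rho(b^-1) = [[3, 2], [1, 1]]  ->  [[4275, 2354], [-5519, -3039]]
... * rho(a) = [[4, 3], [5, 4]]  ->  [[28870, 22241], [-37271, -28713]]
... * rho(b) = [[1, -2], [-1, 3]]  ->  [[6629, 8983], [-8558, -11597]]
... * rho(b) = [[1, -2], [-1, 3]]  ->  [[-2354, 13691], [3039, -17675]]
... * rho(a^-1) = [[4, -3], [-5, 4]]  ->  [[-77871, 61826], [100531, -79817]]
... * rho(b) = [[1, -2], [-1, 3]]  ->  [[-139697, 341220], [180348, -440513]]
... * rho(b) = [[1, -2], [-1, 3]]  ->  [[-480917, 1303054], [620861, -1682235]]
... * rho(a^-1) = [[4, -3], [-5, 4]]  ->  [[-8438938, 6654967], [10894619, -8591523]]
... * rho(b) = [[1, -2], [-1, 3]]  ->  [[-15093905, 36842777], [19486142, -47563807]]
tr = -15093905 + -47563807 = -62657712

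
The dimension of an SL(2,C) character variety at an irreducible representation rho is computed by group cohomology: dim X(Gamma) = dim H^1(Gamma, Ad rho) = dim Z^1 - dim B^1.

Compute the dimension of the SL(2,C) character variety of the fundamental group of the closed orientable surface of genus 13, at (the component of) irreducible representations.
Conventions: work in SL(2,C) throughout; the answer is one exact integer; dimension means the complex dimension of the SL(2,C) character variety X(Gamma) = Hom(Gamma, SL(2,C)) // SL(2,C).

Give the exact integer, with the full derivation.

72

The genus-13 surface group: 2g = 26 generators, one relator prod [a_i, b_i].
Unconstrained cocycle data is one sl_2 vector per generator (78 dimensions), cut by the relator condition d_2(z) = 0.
At an irreducible rho, H^2 = coker(d_2) vanishes (Poincare duality: H^2 is dual to H^0 = invariants = 0), so d_2 is surjective onto sl_2 and dim Z^1 = 78 - 3 = 75.
Coboundaries contribute dim B^1 = 3 (injective at irreducible rho).
dim X = dim H^1 = 75 - 3 = 72.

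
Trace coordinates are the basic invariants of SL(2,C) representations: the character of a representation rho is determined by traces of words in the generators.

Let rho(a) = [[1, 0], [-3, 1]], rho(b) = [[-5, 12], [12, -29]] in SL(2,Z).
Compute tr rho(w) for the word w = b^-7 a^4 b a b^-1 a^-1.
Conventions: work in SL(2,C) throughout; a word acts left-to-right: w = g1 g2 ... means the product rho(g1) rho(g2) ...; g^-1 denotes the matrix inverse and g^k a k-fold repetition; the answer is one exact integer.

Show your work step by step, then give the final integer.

rho(b^-1) = [[-29, -12], [-12, -5]]
... * rho(b^-1) = [[-29, -12], [-12, -5]]  ->  [[985, 408], [408, 169]]
... * rho(b^-1) = [[-29, -12], [-12, -5]]  ->  [[-33461, -13860], [-13860, -5741]]
... * rho(b^-1) = [[-29, -12], [-12, -5]]  ->  [[1136689, 470832], [470832, 195025]]
... * rho(b^-1) = [[-29, -12], [-12, -5]]  ->  [[-38613965, -15994428], [-15994428, -6625109]]
... * rho(b^-1) = [[-29, -12], [-12, -5]]  ->  [[1311738121, 543339720], [543339720, 225058681]]
... * rho(b^-1) = [[-29, -12], [-12, -5]]  ->  [[-44560482149, -18457556052], [-18457556052, -7645370045]]
... * rho(a) = [[1, 0], [-3, 1]]  ->  [[10812186007, -18457556052], [4478554083, -7645370045]]
... * rho(a) = [[1, 0], [-3, 1]]  ->  [[66184854163, -18457556052], [27414664218, -7645370045]]
... * rho(a) = [[1, 0], [-3, 1]]  ->  [[121557522319, -18457556052], [50350774353, -7645370045]]
... * rho(a) = [[1, 0], [-3, 1]]  ->  [[176930190475, -18457556052], [73286884488, -7645370045]]
... * rho(b) = [[-5, 12], [12, -29]]  ->  [[-1106141624999, 2658431411208], [-458178862980, 1101158345161]]
... * rho(a) = [[1, 0], [-3, 1]]  ->  [[-9081435858623, 2658431411208], [-3761653898463, 1101158345161]]
... * rho(b^-1) = [[-29, -12], [-12, -5]]  ->  [[231460462965571, 95685073247436], [95874062913495, 39634055055751]]
... * rho(a^-1) = [[1, 0], [3, 1]]  ->  [[518515682707879, 95685073247436], [214776228080748, 39634055055751]]
tr = 518515682707879 + 39634055055751 = 558149737763630

558149737763630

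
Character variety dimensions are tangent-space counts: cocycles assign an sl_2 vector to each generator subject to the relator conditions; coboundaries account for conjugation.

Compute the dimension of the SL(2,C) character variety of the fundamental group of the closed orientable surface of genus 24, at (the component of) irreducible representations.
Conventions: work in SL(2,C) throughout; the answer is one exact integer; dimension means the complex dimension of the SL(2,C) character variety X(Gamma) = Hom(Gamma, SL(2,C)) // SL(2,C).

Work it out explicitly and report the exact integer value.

138

pi_1 of the closed genus-24 surface has 48 generators bound by the single product-of-commutators relator.
A cocycle assigns one sl_2 vector per generator subject to the relator condition d_2(z) = 0: dim of the unconstrained space is 3*2g = 144.
d_2 is surjective at irreducible rho (its cokernel H^2 is dual to H^0 = 0), so dim Z^1 = 144 - 3 = 141.
As always at irreducible rho, dim B^1 = 3.
Hence dim X = 141 - 3 = 138.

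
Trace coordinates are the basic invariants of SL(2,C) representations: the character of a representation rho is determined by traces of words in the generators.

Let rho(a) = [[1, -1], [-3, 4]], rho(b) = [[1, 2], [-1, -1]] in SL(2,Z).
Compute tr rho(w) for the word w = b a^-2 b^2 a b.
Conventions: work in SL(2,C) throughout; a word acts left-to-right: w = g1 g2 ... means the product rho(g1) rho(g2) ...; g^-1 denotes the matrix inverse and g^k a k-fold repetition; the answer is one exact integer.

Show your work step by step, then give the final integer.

rho(b) = [[1, 2], [-1, -1]]
... * rho(a^-1) = [[4, 1], [3, 1]]  ->  [[10, 3], [-7, -2]]
... * rho(a^-1) = [[4, 1], [3, 1]]  ->  [[49, 13], [-34, -9]]
... * rho(b) = [[1, 2], [-1, -1]]  ->  [[36, 85], [-25, -59]]
... * rho(b) = [[1, 2], [-1, -1]]  ->  [[-49, -13], [34, 9]]
... * rho(a) = [[1, -1], [-3, 4]]  ->  [[-10, -3], [7, 2]]
... * rho(b) = [[1, 2], [-1, -1]]  ->  [[-7, -17], [5, 12]]
tr = -7 + 12 = 5

5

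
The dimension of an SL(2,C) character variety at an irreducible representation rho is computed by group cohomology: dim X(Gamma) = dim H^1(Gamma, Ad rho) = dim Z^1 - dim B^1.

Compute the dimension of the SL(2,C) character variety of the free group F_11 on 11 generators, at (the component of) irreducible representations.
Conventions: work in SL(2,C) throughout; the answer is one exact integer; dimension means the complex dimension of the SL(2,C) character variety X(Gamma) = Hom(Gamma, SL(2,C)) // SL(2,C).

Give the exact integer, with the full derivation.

30

Gamma = F_11 has 11 generators and no relators.
Z^1(Gamma, Ad rho) = (sl_2)^11: a cocycle is a free choice of one sl_2 vector per generator, so dim Z^1 = 3*11 = 33.
dim B^1 = 3: the coboundary map is injective because an irreducible image has centralizer 0 in sl_2.
dim X = dim H^1 = dim Z^1 - dim B^1 = 33 - 3 = 30.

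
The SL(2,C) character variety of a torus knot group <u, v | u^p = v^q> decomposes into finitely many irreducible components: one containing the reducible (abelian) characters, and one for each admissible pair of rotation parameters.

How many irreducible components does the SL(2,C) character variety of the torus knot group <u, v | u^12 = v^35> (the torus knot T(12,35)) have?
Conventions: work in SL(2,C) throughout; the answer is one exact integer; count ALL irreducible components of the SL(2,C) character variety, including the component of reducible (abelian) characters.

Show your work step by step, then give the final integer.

In the torus knot group T(12,35), u^12 = v^35 is central, so an irreducible representation sends it to +I or -I (Schur).
On an irreducible component, tr(u) is locked at 2*cos(pi*alpha/12) for some alpha in 1..11, and tr(v) at 2*cos(pi*beta/35) for some beta in 1..34.
Consistency of u^12 = (-1)^alpha I with v^35 = (-1)^beta I forces alpha = beta (mod 2).
count pairs: odd alpha (6 choices) x odd beta (17), plus even alpha (5) x even beta (17): 6*17 + 5*17 = 187.
That is 187 components of irreducible characters, and with the reducible (abelian) component the total is 188.

188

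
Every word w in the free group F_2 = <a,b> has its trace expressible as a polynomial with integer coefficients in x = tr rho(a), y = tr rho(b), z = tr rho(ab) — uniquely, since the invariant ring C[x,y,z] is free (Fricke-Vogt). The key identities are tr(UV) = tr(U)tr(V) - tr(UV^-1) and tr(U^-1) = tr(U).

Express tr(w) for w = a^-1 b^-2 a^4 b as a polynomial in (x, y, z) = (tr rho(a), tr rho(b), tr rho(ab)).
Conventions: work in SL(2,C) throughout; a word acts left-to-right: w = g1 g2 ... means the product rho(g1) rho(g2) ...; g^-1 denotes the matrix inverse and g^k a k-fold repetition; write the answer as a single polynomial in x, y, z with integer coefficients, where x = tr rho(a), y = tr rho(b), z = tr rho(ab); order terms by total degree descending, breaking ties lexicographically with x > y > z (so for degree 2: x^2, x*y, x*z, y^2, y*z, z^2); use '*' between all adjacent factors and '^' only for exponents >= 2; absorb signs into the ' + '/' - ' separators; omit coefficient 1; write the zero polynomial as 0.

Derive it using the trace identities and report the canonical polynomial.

-x^4*y^2*z + x^5*y + x^3*y^3 + x^3*y*z^2 + 2*x^2*y^2*z - 5*x^3*y - 2*x*y^3 - 2*x*y*z^2 - x^2*z + 6*x*y + z

trace(a^2) = trace(a) trace(a) - trace(1) = x^2 - 2
trace(a^3) = trace(a) trace(a^2) - trace(a) = x^3 - 3*x
trace(a^4) = trace(a) trace(a^3) - trace(a^2) = x^4 - 4*x^2 + 2
trace(a b a) = trace(a) trace(b a) - trace(b) = x*z - y
trace(a^2 b a) = trace(a) trace(a b a) - trace(a b) = x^2*z - x*y - z
trace(a^3 b a) = trace(a) trace(a^2 b a) - trace(a^2 b) = x^3*z - x^2*y - 2*x*z + y
trace(a^4 b a) = trace(a) trace(a^3 b a) - trace(a^3 b) = x^4*z - x^3*y - 3*x^2*z + 2*x*y + z
trace(b a b a) = trace(b a) trace(b a) - trace(1)   [split at repeated b] = z^2 - 2
trace(b a b) = trace(b) trace(a b) - trace(a) = y*z - x
trace(b a b a^2) = trace(a) trace(b a b a) - trace(b a b) = x*z^2 - y*z - x
trace(a b a b a^2) = trace(a) trace(b a b a^2) - trace(b a b a) = x^2*z^2 - x*y*z - x^2 - z^2 + 2
trace(a^4 b a b) = trace(a) trace(a b a b a^2) - trace(a b a b a) = x^3*z^2 - x^2*y*z - x^3 - 2*x*z^2 + y*z + 3*x
trace(b^-1 a^4 b a) = trace(a^4 b a) trace(b) - trace(a^4 b a b) = x^4*y*z - x^3*y^2 - x^3*z^2 - 2*x^2*y*z + x^3 + 2*x*y^2 + 2*x*z^2 - 3*x
trace(b^-1 a^4 b a^-1) = trace(b^-1 a^4 b) trace(a) - trace(b^-1 a^4 b a) = -x^4*y*z + x^5 + x^3*y^2 + x^3*z^2 + 2*x^2*y*z - 5*x^3 - 2*x*y^2 - 2*x*z^2 + 5*x
trace(a^-1 b^-2 a^4 b) = trace(b^-1 a^4 b a^-1) trace(b) - trace(b^-1 a^4 b a^-1 b) = -x^4*y^2*z + x^5*y + x^3*y^3 + x^3*y*z^2 + 2*x^2*y^2*z - 5*x^3*y - 2*x*y^3 - 2*x*y*z^2 - x^2*z + 6*x*y + z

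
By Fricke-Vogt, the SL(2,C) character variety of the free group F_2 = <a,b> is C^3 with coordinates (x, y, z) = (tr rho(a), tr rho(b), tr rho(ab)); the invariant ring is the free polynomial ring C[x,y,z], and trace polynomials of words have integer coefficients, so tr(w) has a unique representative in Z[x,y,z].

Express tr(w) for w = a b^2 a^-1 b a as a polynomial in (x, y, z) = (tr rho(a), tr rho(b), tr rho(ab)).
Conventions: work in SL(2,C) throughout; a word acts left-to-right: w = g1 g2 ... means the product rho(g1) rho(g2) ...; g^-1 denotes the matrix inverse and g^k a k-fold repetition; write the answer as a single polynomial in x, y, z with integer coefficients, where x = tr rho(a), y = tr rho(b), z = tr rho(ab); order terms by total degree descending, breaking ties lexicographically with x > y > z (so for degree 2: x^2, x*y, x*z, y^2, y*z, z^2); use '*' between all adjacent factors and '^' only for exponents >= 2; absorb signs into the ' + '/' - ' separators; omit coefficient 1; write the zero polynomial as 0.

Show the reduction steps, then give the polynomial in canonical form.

x^2*y^2*z - x^3*y - x*y^3 - x*y*z^2 + y^2*z + 3*x*y - z

trace(a^2 b) = trace(a) * trace(b a) - trace(b) = x*z - y
trace(a^2) = trace(a) * trace(a) - trace(1) = x^2 - 2
next, trace(a^2 b^2) = trace(b) * trace(a^2 b) - trace(a^2) = x*y*z - x^2 - y^2 + 2
trace(b a^2 b^2) = trace(b) * trace(a^2 b^2) - trace(a^2 b) = x*y^2*z - x^2*y - y^3 - x*z + 3*y
next, trace(b a b a) = trace(b a) * trace(b a) - trace(1) = z^2 - 2
next, trace(b a b) = trace(b) * trace(a b) - trace(a) = y*z - x
next, trace(a b a^2 b) = trace(a) * trace(b a b a) - trace(b a b) = x*z^2 - y*z - x
and trace(a b a^2) = trace(a) * trace(a b a) - trace(a b) = x^2*z - x*y - z
trace(b a^2 b^2 a) = trace(b) * trace(a b a^2 b) - trace(a b a^2) = x*y*z^2 - x^2*z - y^2*z + z
trace(a b^2 a^-1 b a) = trace(b a^2 b^2) * trace(a) - trace(b a^2 b^2 a) = x^2*y^2*z - x^3*y - x*y^3 - x*y*z^2 + y^2*z + 3*x*y - z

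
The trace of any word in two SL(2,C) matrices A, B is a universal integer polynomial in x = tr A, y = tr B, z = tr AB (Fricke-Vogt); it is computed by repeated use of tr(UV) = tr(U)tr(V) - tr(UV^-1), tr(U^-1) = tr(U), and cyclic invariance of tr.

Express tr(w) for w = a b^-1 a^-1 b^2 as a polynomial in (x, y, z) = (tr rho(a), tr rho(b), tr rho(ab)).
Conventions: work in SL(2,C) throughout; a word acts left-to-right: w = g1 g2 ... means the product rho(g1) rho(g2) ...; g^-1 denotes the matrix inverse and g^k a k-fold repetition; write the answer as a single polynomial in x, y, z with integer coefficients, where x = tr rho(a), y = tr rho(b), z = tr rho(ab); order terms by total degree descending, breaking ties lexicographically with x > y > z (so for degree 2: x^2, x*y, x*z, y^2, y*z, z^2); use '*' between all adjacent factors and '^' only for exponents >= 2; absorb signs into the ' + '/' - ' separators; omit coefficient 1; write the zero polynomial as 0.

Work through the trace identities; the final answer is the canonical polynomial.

apply: tr(b^2) = tr(b)*tr(b) - tr(1)   [square of b] = y^2 - 2
tr(b a b) = tr(b)*tr(a b) - tr(a)   [square of b] = y*z - x
use: tr(b^2 a b) = tr(b)*tr(b a b) - tr(b a)   [square of b] = y^2*z - x*y - z
tr(a b a b) = tr(a b)*tr(a b) - tr(1)   [split at a repeated a] = z^2 - 2
tr(a b a) = tr(a)*tr(b a) - tr(b)   [square of a] = x*z - y
apply: tr(b^2 a b a) = tr(b)*tr(a b a b) - tr(a b a)   [square of b] = y*z^2 - x*z - y
tr(a^-1 b^2 a b) = tr(b^2 a b)*tr(a) - tr(b^2 a b a)   [inverse elimination on a] = x*y^2*z - x^2*y - y*z^2 + y
apply: tr(a b^-1 a^-1 b^2) = tr(a^-1 b^2 a)*tr(b) - tr(a^-1 b^2 a b)   [inverse elimination on b] = -x*y^2*z + x^2*y + y^3 + y*z^2 - 3*y

-x*y^2*z + x^2*y + y^3 + y*z^2 - 3*y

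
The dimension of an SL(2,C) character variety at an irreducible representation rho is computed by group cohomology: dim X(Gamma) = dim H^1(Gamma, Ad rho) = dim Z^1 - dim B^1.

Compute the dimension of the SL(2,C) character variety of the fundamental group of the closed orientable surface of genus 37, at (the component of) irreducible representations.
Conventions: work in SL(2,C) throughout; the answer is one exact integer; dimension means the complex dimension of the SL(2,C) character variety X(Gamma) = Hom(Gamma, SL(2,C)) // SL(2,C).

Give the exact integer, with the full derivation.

The genus-37 surface group: 2g = 74 generators, one relator prod [a_i, b_i].
Unconstrained cocycle data is one sl_2 vector per generator (222 dimensions), cut by the relator condition d_2(z) = 0.
H^2 = coker(d_2) is dual to H^0 = 0 at irreducible rho (Poincare duality), so d_2 is onto: dim Z^1 = 219.
dim B^1 = 3 (coboundaries, injective at irreducible rho).
dim X = dim H^1 = 219 - 3 = 216.

216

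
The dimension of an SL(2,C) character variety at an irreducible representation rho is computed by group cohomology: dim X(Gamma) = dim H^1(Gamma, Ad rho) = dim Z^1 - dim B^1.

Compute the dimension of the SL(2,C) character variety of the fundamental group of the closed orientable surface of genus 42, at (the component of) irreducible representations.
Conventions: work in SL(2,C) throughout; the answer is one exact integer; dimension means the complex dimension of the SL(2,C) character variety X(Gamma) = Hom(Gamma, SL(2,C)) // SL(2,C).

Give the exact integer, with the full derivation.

Gamma = pi_1(Sigma_42) = < a_1, b_1, ..., a_42, b_42 | prod [a_i, b_i] > has 2g = 84 generators and 1 relator.
Before the relator condition, cocycle space has dim 3*84 = 252.
At an irreducible rho, H^2 = coker(d_2) vanishes (Poincare duality: H^2 is dual to H^0 = invariants = 0), so d_2 is surjective onto sl_2 and dim Z^1 = 252 - 3 = 249.
As always at irreducible rho, dim B^1 = 3.
dim H^1 = 249 - 3 = 246 = dim X.

246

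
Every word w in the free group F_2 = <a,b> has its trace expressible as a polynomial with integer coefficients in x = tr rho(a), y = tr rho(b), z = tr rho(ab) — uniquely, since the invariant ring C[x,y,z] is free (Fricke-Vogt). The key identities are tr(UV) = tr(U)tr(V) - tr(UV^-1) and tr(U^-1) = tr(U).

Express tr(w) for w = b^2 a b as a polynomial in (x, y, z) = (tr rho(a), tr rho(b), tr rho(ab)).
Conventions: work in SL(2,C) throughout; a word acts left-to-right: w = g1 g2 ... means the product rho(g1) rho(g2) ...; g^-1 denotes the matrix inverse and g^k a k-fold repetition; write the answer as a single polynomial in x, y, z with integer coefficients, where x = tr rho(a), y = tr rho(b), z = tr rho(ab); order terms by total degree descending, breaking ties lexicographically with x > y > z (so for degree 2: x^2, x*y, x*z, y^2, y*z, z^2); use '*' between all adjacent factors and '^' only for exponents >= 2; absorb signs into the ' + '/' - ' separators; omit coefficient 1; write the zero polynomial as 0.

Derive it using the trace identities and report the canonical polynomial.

trace(a b^2) = trace(b)*trace(a b) - trace(a) = y*z - x
trace(b^2 a b) = trace(b)*trace(a b^2) - trace(a b) = y^2*z - x*y - z

y^2*z - x*y - z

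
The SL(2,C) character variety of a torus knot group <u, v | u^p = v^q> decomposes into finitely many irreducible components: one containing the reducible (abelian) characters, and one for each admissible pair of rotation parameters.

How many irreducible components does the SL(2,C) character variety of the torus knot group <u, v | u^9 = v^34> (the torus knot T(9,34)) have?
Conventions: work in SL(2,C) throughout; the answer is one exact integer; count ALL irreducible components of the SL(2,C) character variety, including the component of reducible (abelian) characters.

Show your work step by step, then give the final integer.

133

Gamma = < u, v | u^9 = v^34 > (torus knot T(9,34)); the central element u^9 = v^34 acts as +I or -I in any irreducible SL(2,C) representation.
So on each irreducible component the traces are pinned: tr(u) = 2*cos(pi*alpha/9) with 1 <= alpha <= 8, tr(v) = 2*cos(pi*beta/34) with 1 <= beta <= 33.
Consistency of u^9 = (-1)^alpha I with v^34 = (-1)^beta I forces alpha = beta (mod 2).
Enumerate parity-matched pairs: 4*17 odd-odd plus 4*16 even-even gives 132.
components with irreducible characters: 132; plus the single component of reducible (abelian) characters: total 133.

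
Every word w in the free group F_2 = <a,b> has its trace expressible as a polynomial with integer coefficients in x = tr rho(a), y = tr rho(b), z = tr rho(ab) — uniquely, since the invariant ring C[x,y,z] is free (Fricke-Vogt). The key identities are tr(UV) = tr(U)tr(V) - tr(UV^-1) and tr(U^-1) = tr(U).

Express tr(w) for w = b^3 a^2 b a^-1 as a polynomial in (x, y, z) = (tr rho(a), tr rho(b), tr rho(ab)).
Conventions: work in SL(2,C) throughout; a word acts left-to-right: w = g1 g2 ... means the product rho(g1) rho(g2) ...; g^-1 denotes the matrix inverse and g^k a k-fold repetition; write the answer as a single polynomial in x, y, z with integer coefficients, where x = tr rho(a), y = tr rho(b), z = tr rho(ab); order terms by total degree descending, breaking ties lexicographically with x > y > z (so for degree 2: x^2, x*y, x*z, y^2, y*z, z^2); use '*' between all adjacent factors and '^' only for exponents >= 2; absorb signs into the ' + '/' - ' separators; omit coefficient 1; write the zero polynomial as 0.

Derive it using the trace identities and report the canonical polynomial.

and tr(a b^2) = tr(b)*tr(a b) - tr(a)  (reduce the b square) = y*z - x
tr(b a b^2) = tr(b)*tr(a b^2) - tr(a b)  (reduce the b square) = y^2*z - x*y - z
tr(b^4 a) = tr(b)*tr(b a b^2) - tr(b a b)  (reduce the b square) = y^3*z - x*y^2 - 2*y*z + x
next, tr(b^2) = tr(b)*tr(b) - tr(1)  (reduce the b square) = y^2 - 2
next, tr(b^3) = tr(b)*tr(b^2) - tr(b)  (reduce the b square) = y^3 - 3*y
next, tr(b^4) = tr(b)*tr(b^3) - tr(b^2)  (reduce the b square) = y^4 - 4*y^2 + 2
and tr(b^3 a^2 b) = tr(a)*tr(b^4 a) - tr(b^4)  (reduce the a square) = x*y^3*z - x^2*y^2 - y^4 - 2*x*y*z + x^2 + 4*y^2 - 2
and tr(a b a b) = tr(b a)*tr(b a) - tr(1)  (split on b) = z^2 - 2
tr(a b a) = tr(a)*tr(b a) - tr(b)  (reduce the a square) = x*z - y
and tr(b a b^2 a) = tr(b)*tr(a b a b) - tr(a b a)  (reduce the b square) = y*z^2 - x*z - y
next, tr(b a^2 b a b) = tr(a)*tr(b a b^2 a) - tr(b a b^2)  (reduce the a square) = x*y*z^2 - x^2*z - y^2*z + z
tr(b a^2 b a) = tr(a)*tr(b a b a) - tr(b a b)  (reduce the a square) = x*z^2 - y*z - x
next, tr(b^3 a^2 b a) = tr(b)*tr(b a^2 b a b) - tr(b a^2 b a)  (reduce the b square) = x*y^2*z^2 - x^2*y*z - y^3*z - x*z^2 + 2*y*z + x
and tr(b^3 a^2 b a^-1) = tr(b^3 a^2 b)*tr(a) - tr(b^3 a^2 b a)  (eliminate a^-1) = x^2*y^3*z - x^3*y^2 - x*y^4 - x*y^2*z^2 - x^2*y*z + y^3*z + x^3 + 4*x*y^2 + x*z^2 - 2*y*z - 3*x

x^2*y^3*z - x^3*y^2 - x*y^4 - x*y^2*z^2 - x^2*y*z + y^3*z + x^3 + 4*x*y^2 + x*z^2 - 2*y*z - 3*x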